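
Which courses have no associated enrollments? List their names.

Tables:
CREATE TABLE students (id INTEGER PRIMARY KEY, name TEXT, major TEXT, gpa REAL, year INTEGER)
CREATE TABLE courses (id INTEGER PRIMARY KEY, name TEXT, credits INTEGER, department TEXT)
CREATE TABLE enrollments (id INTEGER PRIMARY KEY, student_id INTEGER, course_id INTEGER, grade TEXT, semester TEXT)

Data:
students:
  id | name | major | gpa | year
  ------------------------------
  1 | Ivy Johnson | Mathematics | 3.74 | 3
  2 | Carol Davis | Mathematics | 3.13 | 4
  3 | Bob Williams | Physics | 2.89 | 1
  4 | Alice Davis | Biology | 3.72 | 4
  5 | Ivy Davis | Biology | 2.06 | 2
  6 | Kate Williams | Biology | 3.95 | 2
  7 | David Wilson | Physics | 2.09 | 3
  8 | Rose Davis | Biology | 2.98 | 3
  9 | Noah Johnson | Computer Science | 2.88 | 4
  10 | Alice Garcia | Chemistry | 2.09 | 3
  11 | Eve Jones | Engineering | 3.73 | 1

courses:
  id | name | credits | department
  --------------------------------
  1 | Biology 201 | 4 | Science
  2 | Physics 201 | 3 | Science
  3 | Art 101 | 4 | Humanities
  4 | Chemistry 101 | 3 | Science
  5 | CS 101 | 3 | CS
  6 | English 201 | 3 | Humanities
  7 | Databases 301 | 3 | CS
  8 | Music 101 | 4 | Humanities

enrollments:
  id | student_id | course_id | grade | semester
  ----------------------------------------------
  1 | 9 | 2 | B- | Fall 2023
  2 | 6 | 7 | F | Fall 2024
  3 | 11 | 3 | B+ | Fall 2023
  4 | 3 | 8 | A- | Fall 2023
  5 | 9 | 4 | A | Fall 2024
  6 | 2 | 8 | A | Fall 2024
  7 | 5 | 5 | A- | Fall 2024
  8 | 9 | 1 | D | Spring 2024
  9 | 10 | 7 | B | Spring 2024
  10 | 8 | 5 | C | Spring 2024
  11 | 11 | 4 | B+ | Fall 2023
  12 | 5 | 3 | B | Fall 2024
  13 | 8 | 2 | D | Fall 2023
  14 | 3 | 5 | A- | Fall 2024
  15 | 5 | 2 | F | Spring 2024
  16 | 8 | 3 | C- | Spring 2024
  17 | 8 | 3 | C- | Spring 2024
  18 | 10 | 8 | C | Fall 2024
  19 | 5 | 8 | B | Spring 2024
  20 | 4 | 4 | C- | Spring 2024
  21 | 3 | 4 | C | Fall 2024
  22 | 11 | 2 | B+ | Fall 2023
SELECT p.name FROM courses p LEFT JOIN enrollments c ON c.course_id = p.id WHERE c.id IS NULL

Execution result:
English 201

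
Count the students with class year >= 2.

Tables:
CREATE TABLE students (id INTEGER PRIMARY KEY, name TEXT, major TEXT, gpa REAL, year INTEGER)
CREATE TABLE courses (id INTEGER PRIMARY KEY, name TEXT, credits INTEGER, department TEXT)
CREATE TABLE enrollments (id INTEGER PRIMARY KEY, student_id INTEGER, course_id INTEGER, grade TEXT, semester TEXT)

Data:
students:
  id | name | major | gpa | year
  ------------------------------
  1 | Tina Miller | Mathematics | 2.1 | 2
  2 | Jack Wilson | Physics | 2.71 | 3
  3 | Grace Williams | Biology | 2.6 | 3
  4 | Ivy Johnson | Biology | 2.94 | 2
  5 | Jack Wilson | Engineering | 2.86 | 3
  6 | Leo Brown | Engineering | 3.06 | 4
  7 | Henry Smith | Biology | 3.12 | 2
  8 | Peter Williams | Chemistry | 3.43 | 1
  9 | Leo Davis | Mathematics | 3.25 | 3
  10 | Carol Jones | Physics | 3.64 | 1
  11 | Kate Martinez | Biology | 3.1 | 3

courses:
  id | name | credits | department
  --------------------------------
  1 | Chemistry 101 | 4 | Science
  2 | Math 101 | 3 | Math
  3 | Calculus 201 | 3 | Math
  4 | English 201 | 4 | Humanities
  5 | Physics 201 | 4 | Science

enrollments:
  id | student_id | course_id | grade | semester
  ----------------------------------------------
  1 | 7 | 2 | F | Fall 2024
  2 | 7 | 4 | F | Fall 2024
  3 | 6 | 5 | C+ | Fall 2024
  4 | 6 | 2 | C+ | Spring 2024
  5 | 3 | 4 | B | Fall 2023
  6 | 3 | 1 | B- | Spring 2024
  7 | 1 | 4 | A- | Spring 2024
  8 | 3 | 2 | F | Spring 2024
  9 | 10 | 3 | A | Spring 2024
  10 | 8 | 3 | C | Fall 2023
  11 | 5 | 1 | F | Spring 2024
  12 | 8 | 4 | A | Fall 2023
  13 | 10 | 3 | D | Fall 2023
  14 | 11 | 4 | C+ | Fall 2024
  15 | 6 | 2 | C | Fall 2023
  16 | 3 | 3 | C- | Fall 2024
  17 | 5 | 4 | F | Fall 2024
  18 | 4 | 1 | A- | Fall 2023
SELECT COUNT(*) FROM students WHERE year >= 2

Execution result:
9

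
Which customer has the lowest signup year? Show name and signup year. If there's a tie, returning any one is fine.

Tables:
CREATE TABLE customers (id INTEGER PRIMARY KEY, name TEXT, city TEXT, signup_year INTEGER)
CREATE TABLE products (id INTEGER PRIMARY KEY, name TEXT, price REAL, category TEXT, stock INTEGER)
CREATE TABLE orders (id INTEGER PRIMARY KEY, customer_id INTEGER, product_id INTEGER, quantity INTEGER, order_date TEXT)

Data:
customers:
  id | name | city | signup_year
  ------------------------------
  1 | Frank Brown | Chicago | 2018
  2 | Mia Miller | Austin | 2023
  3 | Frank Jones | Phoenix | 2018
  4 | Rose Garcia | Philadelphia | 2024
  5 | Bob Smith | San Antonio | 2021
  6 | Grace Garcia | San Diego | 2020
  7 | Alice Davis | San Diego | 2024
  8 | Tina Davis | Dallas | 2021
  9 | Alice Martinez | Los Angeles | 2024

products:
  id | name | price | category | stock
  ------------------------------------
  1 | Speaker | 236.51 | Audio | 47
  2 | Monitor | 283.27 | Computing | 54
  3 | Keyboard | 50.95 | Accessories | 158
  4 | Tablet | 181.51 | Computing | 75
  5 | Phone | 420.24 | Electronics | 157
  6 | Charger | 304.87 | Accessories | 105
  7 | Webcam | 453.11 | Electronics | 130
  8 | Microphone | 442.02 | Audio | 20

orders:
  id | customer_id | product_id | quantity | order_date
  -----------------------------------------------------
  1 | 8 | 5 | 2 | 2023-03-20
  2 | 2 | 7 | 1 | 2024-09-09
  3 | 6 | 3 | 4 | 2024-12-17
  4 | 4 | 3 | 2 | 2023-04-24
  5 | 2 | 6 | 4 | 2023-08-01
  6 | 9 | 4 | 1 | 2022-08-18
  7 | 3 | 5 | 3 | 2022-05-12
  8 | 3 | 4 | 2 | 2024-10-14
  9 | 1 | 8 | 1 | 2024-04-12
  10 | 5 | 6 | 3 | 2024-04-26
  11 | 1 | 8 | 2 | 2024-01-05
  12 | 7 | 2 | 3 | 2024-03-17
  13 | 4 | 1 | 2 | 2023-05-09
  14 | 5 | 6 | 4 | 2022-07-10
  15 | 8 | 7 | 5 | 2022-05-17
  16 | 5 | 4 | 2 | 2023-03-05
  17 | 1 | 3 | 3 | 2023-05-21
SELECT name, signup_year FROM customers ORDER BY signup_year ASC LIMIT 1

Execution result:
name | signup_year
Frank Brown | 2018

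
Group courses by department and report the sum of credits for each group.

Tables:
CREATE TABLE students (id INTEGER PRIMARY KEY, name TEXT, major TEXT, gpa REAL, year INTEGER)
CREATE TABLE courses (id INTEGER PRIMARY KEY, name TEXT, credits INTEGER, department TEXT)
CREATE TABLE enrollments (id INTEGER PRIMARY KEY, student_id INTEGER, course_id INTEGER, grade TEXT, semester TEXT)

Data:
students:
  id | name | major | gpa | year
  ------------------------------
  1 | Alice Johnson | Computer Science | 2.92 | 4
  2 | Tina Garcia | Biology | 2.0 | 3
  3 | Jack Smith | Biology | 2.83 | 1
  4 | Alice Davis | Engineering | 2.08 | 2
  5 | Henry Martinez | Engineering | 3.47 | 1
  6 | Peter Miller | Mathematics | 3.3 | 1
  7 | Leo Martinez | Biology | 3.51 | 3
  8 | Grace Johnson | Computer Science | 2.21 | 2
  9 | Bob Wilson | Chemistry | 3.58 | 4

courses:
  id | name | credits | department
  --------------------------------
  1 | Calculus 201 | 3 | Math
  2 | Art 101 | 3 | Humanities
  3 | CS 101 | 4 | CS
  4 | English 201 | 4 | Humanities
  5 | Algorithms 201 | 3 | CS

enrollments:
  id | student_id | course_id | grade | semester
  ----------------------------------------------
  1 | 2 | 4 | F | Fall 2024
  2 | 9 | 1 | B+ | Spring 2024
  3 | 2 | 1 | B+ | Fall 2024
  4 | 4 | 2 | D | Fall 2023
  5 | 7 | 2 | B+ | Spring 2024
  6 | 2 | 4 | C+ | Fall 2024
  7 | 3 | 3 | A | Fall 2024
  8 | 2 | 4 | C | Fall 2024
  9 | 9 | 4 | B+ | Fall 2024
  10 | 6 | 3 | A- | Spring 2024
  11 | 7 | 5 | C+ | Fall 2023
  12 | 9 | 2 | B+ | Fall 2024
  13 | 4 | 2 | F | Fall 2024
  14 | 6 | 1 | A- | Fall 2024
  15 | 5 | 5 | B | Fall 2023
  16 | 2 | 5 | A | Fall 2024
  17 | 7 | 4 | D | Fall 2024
SELECT department, SUM(credits) AS sum_credits FROM courses GROUP BY department

Execution result:
department | sum_credits
CS | 7
Humanities | 7
Math | 3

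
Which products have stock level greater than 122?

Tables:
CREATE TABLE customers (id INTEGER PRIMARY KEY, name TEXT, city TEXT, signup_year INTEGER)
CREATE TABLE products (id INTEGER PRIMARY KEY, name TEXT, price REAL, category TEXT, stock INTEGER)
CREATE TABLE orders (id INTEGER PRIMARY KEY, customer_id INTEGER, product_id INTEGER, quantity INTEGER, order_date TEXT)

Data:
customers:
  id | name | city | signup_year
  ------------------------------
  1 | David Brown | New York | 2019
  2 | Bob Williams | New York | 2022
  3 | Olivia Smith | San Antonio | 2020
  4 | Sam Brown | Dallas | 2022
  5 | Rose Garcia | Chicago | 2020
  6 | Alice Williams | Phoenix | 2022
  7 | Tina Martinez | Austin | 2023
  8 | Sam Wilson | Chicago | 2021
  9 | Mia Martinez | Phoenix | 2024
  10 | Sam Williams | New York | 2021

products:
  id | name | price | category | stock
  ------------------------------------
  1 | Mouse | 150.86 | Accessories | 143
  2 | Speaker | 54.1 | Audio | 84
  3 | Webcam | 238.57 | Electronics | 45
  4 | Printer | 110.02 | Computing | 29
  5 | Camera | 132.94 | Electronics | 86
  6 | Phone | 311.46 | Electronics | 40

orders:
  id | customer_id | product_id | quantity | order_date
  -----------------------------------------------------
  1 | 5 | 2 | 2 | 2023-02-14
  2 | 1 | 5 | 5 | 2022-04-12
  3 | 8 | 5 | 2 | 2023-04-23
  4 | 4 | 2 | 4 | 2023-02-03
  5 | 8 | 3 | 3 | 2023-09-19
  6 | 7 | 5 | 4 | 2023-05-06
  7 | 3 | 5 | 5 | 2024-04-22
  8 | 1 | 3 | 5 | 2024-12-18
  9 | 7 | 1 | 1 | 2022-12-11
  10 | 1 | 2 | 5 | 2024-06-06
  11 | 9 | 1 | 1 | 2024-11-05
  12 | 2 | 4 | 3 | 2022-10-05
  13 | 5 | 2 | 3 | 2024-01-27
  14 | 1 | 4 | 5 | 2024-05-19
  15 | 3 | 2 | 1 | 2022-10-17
SELECT name, stock FROM products WHERE stock > 122

Execution result:
name | stock
Mouse | 143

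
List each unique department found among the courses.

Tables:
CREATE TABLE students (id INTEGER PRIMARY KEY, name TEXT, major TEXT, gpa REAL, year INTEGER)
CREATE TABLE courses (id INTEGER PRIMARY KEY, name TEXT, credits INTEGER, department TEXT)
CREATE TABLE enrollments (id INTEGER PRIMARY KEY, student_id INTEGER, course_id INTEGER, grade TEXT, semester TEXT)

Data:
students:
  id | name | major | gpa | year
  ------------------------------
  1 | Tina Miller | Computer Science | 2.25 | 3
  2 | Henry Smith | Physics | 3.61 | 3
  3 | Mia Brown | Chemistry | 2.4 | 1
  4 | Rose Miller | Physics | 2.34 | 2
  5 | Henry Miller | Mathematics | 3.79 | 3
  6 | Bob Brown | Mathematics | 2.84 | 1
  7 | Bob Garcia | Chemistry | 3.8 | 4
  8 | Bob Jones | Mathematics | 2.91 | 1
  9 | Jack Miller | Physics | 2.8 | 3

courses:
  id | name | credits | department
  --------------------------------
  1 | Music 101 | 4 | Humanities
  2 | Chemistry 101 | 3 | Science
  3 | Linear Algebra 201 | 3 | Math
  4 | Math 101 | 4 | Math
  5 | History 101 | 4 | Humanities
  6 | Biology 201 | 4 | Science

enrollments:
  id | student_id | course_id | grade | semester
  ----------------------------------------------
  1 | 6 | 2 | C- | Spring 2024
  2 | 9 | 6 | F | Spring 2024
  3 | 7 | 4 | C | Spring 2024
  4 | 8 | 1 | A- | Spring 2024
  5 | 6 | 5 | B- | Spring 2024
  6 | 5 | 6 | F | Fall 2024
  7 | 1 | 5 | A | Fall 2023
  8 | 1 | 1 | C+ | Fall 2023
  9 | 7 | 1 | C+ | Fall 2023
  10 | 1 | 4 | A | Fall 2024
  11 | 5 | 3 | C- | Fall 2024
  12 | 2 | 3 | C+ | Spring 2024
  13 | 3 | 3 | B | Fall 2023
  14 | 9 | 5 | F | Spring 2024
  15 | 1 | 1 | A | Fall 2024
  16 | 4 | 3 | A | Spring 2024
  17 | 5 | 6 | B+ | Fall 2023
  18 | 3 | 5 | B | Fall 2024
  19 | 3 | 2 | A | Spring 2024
SELECT DISTINCT department FROM courses

Execution result:
department
Humanities
Science
Math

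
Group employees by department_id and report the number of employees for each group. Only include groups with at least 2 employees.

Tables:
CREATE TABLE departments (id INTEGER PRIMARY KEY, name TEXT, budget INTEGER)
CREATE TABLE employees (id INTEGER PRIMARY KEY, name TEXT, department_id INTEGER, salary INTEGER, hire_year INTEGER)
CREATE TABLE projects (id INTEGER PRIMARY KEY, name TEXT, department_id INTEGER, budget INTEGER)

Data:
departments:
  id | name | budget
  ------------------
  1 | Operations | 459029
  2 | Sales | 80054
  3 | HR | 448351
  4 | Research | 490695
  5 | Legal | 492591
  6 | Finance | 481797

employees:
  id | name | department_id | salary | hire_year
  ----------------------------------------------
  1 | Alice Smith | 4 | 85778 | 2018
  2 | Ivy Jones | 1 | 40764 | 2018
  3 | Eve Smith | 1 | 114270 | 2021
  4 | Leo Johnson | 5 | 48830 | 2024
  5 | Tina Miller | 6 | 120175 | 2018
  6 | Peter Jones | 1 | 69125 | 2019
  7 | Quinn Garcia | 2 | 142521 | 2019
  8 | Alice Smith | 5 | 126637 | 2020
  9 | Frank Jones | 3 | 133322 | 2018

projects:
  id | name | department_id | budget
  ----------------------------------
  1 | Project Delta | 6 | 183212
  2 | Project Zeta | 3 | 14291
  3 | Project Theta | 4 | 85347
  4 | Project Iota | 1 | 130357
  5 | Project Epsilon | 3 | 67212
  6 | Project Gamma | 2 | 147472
SELECT department_id, COUNT(*) AS n FROM employees GROUP BY department_id HAVING COUNT(*) >= 2

Execution result:
department_id | n
1 | 3
5 | 2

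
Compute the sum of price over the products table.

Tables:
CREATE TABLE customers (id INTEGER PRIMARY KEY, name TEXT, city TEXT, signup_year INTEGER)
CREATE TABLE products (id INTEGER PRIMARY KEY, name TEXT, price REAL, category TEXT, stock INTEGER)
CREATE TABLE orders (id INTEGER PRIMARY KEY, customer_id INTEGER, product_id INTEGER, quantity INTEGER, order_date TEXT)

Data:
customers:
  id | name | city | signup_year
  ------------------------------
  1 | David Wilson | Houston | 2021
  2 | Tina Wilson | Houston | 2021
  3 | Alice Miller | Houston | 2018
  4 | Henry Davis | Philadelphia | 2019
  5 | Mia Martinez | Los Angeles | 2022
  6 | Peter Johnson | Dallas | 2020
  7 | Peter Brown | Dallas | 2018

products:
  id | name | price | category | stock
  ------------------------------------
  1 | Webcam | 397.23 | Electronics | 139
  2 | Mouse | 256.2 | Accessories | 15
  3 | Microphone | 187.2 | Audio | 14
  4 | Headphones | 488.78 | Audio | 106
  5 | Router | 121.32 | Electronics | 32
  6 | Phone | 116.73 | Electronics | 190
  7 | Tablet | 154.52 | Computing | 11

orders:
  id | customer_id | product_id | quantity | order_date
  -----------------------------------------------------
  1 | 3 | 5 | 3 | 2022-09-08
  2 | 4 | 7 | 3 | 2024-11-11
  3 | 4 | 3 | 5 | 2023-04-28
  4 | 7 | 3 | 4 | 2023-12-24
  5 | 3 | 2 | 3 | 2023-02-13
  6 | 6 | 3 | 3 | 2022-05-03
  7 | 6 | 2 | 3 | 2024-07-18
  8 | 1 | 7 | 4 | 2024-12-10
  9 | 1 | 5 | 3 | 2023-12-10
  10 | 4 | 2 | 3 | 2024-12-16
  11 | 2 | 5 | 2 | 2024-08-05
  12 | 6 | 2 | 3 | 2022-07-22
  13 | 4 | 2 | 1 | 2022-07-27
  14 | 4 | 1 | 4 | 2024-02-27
SELECT SUM(price) FROM products

Execution result:
1721.98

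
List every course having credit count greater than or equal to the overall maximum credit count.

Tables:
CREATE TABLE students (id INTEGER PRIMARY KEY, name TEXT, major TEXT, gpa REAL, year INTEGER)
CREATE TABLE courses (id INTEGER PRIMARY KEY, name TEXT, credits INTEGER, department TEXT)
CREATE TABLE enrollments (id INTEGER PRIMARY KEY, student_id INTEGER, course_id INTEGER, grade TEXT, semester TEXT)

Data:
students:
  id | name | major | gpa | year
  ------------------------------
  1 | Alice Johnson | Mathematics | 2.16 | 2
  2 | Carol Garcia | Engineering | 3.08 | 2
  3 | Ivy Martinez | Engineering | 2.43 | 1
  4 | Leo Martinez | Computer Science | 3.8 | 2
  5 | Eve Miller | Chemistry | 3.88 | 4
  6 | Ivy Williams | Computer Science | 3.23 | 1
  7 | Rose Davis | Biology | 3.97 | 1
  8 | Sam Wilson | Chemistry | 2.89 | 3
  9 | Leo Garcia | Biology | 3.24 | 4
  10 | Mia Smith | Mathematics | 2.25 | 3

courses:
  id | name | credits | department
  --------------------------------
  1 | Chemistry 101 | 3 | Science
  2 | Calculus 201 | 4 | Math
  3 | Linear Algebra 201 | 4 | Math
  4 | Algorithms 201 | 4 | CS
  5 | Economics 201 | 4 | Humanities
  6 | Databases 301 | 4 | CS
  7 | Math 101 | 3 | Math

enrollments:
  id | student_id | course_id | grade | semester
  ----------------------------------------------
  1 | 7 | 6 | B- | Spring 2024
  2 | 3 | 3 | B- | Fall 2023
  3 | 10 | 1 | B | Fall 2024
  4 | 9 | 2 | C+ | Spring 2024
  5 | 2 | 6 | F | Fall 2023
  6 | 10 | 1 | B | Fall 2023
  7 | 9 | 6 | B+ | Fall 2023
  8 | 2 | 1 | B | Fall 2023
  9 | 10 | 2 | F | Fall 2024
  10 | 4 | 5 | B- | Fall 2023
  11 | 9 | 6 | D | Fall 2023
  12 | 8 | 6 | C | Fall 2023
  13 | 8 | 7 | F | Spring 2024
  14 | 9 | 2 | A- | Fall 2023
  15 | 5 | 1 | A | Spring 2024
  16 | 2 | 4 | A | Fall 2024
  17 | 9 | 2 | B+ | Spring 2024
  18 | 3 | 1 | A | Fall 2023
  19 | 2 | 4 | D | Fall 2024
SELECT name, credits FROM courses WHERE credits >= (SELECT MAX(credits) FROM courses)

Execution result:
name | credits
Calculus 201 | 4
Linear Algebra 201 | 4
Algorithms 201 | 4
Economics 201 | 4
Databases 301 | 4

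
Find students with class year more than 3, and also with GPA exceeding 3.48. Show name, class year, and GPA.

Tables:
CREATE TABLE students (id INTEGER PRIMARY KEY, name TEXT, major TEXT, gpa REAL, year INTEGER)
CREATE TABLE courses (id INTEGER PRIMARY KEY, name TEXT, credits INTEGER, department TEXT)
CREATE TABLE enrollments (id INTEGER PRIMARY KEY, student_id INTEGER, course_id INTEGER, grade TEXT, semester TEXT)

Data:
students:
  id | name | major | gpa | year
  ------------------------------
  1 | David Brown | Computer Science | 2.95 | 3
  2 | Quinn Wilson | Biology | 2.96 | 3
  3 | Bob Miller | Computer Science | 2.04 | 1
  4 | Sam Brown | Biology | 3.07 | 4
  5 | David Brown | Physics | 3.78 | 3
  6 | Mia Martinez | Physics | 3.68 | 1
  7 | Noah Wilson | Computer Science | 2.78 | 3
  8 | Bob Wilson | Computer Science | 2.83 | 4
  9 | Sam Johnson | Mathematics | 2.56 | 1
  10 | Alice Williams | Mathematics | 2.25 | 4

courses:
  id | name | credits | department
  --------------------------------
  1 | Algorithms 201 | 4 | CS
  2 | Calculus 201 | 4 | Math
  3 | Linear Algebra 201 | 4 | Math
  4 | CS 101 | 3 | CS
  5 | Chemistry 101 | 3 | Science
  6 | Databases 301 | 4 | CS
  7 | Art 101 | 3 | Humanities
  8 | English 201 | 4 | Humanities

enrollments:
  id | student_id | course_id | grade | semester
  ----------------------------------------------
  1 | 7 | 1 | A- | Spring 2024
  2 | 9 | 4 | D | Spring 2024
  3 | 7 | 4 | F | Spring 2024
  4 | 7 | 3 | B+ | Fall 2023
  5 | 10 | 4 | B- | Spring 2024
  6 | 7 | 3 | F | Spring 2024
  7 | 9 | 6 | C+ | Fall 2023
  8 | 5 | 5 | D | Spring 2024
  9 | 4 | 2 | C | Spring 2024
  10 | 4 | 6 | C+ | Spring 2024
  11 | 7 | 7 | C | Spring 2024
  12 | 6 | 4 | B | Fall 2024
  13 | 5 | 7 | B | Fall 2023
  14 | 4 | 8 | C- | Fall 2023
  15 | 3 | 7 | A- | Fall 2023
SELECT name, year, gpa FROM students WHERE year > 3 AND gpa > 3.48

Execution result:
(no rows)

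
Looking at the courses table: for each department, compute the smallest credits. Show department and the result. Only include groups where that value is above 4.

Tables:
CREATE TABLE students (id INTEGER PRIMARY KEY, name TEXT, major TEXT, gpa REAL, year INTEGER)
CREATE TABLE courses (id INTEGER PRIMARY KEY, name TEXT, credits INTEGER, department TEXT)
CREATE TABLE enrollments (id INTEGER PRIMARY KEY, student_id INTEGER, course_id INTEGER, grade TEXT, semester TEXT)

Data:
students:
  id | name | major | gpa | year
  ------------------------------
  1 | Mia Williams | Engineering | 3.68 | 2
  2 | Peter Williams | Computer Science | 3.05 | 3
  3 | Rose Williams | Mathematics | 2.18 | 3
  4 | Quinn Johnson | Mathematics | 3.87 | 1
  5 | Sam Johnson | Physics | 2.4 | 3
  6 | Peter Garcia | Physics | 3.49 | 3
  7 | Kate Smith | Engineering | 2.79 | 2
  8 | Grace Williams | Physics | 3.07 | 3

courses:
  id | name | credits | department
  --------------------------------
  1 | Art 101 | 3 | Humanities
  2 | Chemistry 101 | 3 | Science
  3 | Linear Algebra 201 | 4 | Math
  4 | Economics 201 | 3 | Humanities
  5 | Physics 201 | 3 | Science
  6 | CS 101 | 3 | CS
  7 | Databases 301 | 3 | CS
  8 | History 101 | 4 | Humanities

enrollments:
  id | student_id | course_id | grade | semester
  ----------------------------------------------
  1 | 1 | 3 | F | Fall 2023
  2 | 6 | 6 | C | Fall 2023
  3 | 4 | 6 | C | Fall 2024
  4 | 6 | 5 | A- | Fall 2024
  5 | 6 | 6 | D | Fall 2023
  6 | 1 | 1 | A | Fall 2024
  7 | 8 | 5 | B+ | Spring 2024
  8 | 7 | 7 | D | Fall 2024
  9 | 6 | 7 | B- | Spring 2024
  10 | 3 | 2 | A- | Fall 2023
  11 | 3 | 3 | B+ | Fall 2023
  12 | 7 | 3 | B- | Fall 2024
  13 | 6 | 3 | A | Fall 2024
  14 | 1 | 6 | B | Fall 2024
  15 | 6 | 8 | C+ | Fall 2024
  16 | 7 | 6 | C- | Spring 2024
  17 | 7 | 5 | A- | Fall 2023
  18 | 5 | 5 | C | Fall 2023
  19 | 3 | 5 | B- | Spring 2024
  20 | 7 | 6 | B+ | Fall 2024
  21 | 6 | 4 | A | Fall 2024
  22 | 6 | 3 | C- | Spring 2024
SELECT department, MIN(credits) AS min_credits FROM courses GROUP BY department HAVING MIN(credits) > 4

Execution result:
(no rows)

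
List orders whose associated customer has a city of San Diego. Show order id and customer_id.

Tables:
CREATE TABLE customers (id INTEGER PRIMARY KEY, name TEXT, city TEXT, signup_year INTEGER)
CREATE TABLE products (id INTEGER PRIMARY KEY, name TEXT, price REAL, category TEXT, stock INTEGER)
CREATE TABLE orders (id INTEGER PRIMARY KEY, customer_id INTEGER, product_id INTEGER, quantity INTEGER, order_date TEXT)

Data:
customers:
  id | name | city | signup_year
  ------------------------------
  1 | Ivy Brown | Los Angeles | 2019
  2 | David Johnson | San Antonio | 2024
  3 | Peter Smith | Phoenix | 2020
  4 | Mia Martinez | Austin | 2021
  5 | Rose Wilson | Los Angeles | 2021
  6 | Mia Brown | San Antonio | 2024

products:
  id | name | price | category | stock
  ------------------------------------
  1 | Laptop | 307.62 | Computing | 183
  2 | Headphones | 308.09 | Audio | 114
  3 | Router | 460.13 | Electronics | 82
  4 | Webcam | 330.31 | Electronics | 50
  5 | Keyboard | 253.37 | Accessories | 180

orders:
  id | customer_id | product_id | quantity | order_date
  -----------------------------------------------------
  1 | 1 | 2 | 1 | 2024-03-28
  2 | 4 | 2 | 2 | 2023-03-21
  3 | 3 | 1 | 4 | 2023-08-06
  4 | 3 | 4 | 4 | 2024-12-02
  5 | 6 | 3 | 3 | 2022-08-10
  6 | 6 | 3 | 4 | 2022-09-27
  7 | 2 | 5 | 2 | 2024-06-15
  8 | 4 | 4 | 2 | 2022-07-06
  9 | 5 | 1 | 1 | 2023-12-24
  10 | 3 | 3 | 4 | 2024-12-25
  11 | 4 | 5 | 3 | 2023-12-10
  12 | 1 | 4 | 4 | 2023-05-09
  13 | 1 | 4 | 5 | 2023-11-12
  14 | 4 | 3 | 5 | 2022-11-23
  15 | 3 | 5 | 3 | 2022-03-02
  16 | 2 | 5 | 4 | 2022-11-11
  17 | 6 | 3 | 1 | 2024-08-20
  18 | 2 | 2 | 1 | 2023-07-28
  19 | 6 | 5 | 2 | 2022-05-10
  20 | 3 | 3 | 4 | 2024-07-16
SELECT id, customer_id FROM orders WHERE customer_id IN (SELECT id FROM customers WHERE city = 'San Diego')

Execution result:
(no rows)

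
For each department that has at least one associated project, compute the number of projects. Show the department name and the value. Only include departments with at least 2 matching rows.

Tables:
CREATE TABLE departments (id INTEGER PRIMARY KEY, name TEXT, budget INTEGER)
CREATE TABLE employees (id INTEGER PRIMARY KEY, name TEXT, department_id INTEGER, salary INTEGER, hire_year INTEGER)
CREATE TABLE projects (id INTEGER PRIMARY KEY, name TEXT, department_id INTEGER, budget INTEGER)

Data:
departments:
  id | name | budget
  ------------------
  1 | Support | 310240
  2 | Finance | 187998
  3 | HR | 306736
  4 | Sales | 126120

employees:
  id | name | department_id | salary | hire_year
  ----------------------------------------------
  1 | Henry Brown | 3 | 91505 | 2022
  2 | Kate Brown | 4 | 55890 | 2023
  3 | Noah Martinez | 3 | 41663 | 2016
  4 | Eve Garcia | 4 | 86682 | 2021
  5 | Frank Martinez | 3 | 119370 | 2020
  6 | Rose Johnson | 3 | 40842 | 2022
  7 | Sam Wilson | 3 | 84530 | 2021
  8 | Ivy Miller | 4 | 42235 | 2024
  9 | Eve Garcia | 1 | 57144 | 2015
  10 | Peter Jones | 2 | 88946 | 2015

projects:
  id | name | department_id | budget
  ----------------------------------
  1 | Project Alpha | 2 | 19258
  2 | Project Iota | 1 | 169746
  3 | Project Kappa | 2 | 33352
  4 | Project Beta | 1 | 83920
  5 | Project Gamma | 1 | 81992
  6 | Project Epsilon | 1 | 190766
SELECT p.name, COUNT(*) AS n FROM projects c JOIN departments p ON c.department_id = p.id GROUP BY p.id, p.name HAVING COUNT(*) >= 2

Execution result:
name | n
Support | 4
Finance | 2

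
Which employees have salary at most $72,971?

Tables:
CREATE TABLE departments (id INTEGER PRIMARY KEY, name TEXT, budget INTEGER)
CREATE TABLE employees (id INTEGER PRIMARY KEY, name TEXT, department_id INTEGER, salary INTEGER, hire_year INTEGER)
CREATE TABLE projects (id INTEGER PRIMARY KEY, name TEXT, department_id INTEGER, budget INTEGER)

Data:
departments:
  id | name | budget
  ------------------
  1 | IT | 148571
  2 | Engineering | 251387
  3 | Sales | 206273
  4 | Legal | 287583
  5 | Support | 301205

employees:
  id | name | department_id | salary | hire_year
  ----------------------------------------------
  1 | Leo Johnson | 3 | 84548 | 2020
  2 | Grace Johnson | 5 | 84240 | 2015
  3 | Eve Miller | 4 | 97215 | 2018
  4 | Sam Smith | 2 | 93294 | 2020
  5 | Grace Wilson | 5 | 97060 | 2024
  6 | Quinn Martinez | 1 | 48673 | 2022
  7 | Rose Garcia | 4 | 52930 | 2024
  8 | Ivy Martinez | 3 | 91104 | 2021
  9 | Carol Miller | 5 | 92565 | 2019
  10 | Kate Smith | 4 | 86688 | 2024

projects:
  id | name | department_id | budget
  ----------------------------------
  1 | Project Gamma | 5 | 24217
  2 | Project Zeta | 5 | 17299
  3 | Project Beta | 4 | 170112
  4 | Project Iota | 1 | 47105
SELECT name, salary FROM employees WHERE salary <= 72971

Execution result:
name | salary
Quinn Martinez | 48673
Rose Garcia | 52930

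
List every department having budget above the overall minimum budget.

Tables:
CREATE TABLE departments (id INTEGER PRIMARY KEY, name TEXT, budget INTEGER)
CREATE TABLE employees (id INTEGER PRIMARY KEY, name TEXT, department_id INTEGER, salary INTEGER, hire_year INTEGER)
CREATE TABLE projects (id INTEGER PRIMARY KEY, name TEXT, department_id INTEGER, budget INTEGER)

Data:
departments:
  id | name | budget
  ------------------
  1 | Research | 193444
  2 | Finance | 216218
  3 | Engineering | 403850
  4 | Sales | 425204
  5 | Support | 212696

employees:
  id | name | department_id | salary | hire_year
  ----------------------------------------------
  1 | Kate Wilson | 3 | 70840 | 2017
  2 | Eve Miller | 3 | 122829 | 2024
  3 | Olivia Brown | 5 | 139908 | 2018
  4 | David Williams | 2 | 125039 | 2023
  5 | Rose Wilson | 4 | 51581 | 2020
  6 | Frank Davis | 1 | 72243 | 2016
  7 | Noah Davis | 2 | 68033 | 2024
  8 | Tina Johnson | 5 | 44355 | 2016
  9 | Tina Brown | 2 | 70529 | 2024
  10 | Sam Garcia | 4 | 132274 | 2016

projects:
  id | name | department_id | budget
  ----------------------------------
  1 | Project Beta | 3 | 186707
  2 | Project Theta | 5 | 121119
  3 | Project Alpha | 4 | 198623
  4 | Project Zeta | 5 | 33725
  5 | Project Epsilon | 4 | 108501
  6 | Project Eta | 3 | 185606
SELECT name, budget FROM departments WHERE budget > (SELECT MIN(budget) FROM departments)

Execution result:
name | budget
Finance | 216218
Engineering | 403850
Sales | 425204
Support | 212696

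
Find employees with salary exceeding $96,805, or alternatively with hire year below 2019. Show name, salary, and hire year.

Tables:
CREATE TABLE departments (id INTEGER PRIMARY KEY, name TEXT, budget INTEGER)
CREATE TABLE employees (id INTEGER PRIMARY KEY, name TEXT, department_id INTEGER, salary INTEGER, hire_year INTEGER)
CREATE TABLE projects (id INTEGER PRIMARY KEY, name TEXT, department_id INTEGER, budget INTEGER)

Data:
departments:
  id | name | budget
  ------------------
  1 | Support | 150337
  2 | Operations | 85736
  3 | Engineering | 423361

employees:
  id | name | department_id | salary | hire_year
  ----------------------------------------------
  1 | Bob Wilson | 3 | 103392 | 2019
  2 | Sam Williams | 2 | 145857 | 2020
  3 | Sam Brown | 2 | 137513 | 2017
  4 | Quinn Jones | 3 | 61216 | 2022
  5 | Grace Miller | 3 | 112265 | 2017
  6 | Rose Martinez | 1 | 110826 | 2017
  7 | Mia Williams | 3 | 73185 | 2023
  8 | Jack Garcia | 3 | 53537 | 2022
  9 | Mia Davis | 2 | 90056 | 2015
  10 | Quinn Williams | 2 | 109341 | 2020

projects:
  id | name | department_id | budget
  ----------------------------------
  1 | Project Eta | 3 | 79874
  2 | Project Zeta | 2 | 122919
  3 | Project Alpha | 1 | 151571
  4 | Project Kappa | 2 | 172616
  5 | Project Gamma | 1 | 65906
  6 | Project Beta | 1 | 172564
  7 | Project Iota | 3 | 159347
SELECT name, salary, hire_year FROM employees WHERE salary > 96805 OR hire_year < 2019

Execution result:
name | salary | hire_year
Bob Wilson | 103392 | 2019
Sam Williams | 145857 | 2020
Sam Brown | 137513 | 2017
Grace Miller | 112265 | 2017
Rose Martinez | 110826 | 2017
Mia Davis | 90056 | 2015
Quinn Williams | 109341 | 2020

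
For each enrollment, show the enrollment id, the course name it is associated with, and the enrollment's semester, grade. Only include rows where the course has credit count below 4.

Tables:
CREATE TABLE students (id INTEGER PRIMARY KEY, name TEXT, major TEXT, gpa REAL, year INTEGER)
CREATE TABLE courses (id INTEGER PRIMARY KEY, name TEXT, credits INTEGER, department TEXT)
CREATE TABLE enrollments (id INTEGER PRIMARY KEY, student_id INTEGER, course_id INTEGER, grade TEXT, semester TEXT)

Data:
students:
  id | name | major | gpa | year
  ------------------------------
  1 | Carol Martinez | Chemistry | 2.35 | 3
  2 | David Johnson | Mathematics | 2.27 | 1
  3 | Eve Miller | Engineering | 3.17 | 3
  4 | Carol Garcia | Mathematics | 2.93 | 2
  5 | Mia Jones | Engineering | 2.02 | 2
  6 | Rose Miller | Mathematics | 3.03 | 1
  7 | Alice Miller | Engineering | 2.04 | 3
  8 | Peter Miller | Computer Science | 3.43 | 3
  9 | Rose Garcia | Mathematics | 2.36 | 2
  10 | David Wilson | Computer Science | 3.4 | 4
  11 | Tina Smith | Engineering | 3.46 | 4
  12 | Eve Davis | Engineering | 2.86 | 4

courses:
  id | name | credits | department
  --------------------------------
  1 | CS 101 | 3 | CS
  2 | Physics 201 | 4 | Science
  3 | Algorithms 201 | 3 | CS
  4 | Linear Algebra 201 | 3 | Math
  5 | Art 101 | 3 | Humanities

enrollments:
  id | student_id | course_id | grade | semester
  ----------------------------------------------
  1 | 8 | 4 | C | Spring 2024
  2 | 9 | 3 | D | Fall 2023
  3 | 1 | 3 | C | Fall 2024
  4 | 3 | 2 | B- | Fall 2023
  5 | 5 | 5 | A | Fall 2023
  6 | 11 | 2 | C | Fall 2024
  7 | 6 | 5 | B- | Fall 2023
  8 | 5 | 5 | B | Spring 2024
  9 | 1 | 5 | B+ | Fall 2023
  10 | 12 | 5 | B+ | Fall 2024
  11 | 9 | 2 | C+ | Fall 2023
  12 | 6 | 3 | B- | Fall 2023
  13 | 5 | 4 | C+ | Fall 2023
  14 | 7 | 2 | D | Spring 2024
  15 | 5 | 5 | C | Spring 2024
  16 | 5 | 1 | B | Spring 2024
SELECT c.id, p.name AS course, c.semester, c.grade FROM enrollments c JOIN courses p ON c.course_id = p.id WHERE p.credits < 4

Execution result:
id | course | semester | grade
1 | Linear Algebra 201 | Spring 2024 | C
2 | Algorithms 201 | Fall 2023 | D
3 | Algorithms 201 | Fall 2024 | C
5 | Art 101 | Fall 2023 | A
7 | Art 101 | Fall 2023 | B-
8 | Art 101 | Spring 2024 | B
9 | Art 101 | Fall 2023 | B+
10 | Art 101 | Fall 2024 | B+
12 | Algorithms 201 | Fall 2023 | B-
13 | Linear Algebra 201 | Fall 2023 | C+
15 | Art 101 | Spring 2024 | C
16 | CS 101 | Spring 2024 | B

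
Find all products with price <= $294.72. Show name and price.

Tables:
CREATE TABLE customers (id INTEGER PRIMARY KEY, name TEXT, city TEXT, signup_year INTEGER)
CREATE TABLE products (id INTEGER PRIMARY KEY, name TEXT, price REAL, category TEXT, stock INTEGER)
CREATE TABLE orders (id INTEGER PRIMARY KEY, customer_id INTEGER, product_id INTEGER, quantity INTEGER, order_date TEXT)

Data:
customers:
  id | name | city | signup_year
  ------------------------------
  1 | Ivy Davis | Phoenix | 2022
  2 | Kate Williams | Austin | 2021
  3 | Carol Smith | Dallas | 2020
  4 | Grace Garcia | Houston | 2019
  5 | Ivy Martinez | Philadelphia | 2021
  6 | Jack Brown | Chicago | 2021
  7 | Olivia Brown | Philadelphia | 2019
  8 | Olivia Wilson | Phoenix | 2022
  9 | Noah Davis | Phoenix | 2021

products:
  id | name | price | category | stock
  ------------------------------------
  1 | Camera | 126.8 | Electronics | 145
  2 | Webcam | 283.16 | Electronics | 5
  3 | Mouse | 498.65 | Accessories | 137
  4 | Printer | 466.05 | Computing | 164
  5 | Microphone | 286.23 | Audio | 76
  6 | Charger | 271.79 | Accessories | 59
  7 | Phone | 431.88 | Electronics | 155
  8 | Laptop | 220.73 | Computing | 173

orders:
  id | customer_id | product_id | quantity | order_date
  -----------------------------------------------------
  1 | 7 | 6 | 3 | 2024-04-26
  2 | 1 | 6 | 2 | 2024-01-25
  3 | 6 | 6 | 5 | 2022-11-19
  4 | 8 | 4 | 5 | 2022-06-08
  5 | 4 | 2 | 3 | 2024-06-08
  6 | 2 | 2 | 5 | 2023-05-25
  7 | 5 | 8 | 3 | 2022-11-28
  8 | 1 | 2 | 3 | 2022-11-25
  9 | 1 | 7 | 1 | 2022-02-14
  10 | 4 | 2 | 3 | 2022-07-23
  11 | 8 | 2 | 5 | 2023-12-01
SELECT name, price FROM products WHERE price <= 294.72

Execution result:
name | price
Camera | 126.80
Webcam | 283.16
Microphone | 286.23
Charger | 271.79
Laptop | 220.73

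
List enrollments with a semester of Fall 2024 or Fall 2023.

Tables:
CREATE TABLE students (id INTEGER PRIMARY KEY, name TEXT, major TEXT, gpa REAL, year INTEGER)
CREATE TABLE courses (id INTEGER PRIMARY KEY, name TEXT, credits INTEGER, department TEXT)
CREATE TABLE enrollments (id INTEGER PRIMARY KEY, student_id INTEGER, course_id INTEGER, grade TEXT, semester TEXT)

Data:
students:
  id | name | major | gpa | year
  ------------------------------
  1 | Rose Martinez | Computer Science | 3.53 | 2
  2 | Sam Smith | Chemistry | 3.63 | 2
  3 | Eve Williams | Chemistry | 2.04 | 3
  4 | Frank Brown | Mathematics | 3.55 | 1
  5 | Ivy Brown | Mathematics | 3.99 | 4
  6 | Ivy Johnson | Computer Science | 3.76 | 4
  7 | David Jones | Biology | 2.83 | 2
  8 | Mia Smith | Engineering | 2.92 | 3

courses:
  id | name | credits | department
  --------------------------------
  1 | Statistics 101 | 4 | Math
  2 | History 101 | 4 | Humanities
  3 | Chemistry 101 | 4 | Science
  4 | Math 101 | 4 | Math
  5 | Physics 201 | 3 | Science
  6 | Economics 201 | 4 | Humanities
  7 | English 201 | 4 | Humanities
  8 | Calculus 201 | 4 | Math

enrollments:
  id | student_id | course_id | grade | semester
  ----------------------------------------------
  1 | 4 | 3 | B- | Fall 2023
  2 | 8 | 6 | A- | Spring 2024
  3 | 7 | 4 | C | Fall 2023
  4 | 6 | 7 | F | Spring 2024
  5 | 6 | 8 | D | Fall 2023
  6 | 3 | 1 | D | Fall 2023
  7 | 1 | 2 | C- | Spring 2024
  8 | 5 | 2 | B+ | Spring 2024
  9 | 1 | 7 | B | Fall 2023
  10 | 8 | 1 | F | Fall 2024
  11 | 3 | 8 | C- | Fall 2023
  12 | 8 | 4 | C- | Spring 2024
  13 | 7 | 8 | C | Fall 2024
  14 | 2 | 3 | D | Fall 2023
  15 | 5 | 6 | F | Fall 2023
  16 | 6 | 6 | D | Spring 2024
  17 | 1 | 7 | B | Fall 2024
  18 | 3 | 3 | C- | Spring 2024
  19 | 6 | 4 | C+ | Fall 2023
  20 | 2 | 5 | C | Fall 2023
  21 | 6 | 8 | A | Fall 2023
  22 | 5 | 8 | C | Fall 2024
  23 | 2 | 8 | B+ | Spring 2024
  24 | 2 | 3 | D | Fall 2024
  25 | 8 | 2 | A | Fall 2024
SELECT id, semester FROM enrollments WHERE semester IN ('Fall 2024', 'Fall 2023')

Execution result:
id | semester
1 | Fall 2023
3 | Fall 2023
5 | Fall 2023
6 | Fall 2023
9 | Fall 2023
10 | Fall 2024
11 | Fall 2023
13 | Fall 2024
14 | Fall 2023
15 | Fall 2023
17 | Fall 2024
19 | Fall 2023
20 | Fall 2023
21 | Fall 2023
22 | Fall 2024
24 | Fall 2024
25 | Fall 2024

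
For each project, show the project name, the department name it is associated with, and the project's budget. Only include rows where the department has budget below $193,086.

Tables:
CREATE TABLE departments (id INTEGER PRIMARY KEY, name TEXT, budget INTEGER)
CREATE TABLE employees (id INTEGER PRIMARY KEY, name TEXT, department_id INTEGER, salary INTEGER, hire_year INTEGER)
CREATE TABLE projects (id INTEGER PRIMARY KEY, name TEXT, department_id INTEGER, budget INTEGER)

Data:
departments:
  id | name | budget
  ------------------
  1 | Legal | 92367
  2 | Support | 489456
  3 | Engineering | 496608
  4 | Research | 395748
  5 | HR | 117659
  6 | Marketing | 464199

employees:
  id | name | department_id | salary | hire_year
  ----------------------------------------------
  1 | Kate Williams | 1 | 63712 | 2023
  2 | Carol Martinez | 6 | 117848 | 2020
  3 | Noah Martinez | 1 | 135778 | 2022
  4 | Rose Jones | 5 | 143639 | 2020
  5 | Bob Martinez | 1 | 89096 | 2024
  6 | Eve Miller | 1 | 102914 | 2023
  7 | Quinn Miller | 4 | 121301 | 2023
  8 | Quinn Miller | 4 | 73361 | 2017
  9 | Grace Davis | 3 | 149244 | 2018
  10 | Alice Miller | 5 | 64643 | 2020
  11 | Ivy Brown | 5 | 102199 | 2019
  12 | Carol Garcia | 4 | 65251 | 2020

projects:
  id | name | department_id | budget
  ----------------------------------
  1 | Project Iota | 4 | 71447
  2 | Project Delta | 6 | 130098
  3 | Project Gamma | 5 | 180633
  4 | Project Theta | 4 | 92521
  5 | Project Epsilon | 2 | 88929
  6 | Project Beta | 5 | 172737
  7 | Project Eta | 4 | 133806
SELECT c.name, p.name AS department, c.budget FROM projects c JOIN departments p ON c.department_id = p.id WHERE p.budget < 193086

Execution result:
name | department | budget
Project Gamma | HR | 180633
Project Beta | HR | 172737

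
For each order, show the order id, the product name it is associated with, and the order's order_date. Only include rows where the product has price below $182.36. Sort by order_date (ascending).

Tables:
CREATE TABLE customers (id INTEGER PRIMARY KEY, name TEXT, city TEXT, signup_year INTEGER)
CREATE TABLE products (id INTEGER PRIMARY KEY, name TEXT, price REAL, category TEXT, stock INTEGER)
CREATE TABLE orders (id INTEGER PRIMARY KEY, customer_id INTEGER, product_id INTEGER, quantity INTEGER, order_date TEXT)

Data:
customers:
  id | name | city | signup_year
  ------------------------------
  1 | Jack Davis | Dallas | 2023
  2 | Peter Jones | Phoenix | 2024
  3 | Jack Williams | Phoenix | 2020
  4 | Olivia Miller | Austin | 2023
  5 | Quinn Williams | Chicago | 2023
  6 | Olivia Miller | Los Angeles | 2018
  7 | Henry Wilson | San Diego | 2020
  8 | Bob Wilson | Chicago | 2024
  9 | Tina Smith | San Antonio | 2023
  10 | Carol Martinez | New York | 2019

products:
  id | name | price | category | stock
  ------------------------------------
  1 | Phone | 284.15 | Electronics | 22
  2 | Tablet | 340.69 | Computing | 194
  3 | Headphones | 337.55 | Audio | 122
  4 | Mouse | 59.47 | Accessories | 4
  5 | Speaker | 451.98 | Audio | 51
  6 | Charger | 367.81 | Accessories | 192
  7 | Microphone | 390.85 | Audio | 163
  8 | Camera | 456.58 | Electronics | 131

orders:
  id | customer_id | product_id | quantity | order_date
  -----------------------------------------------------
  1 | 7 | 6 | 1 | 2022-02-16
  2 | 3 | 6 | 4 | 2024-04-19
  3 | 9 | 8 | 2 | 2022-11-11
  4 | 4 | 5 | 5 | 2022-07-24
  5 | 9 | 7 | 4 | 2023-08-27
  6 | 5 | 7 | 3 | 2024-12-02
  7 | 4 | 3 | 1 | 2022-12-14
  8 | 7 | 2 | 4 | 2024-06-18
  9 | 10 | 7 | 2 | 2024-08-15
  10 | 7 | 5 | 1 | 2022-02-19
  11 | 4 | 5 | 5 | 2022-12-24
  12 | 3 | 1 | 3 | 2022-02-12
SELECT c.id, p.name AS product, c.order_date FROM orders c JOIN products p ON c.product_id = p.id WHERE p.price < 182.36 ORDER BY c.order_date ASC

Execution result:
(no rows)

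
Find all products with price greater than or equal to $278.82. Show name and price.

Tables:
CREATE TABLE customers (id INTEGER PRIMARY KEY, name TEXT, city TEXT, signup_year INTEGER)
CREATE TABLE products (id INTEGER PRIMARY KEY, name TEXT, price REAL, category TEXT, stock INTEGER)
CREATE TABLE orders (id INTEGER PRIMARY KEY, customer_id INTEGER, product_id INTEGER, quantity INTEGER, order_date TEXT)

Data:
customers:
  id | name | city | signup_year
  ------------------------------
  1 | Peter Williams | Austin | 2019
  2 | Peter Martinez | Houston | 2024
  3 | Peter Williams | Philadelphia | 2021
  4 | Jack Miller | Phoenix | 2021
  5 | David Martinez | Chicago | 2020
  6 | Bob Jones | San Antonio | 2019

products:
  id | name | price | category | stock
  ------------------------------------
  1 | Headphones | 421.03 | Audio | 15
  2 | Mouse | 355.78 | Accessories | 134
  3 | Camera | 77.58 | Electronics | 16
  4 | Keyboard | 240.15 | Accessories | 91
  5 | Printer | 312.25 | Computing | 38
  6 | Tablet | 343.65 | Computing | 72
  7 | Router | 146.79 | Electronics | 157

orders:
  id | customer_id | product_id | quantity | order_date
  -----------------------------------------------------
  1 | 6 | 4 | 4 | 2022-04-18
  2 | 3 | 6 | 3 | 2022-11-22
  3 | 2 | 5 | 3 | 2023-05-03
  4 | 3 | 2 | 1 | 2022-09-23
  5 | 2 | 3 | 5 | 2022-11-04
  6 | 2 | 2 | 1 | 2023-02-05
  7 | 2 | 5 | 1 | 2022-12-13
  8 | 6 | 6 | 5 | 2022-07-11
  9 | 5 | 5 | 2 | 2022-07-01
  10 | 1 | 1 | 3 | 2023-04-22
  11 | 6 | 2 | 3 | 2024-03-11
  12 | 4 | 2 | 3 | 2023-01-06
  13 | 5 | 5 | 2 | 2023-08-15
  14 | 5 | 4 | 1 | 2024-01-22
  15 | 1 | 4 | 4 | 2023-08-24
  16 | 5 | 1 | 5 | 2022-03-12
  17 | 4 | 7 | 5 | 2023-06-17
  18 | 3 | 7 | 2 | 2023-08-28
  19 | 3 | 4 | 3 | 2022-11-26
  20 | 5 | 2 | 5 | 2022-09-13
SELECT name, price FROM products WHERE price >= 278.82

Execution result:
name | price
Headphones | 421.03
Mouse | 355.78
Printer | 312.25
Tablet | 343.65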